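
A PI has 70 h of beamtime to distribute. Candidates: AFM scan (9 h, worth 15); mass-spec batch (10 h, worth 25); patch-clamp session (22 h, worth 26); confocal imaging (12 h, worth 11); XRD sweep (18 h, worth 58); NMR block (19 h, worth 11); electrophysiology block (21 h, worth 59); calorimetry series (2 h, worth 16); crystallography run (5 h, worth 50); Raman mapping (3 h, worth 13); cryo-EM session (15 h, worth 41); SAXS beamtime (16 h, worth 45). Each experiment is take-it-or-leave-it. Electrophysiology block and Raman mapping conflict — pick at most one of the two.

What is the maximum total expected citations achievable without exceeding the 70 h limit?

248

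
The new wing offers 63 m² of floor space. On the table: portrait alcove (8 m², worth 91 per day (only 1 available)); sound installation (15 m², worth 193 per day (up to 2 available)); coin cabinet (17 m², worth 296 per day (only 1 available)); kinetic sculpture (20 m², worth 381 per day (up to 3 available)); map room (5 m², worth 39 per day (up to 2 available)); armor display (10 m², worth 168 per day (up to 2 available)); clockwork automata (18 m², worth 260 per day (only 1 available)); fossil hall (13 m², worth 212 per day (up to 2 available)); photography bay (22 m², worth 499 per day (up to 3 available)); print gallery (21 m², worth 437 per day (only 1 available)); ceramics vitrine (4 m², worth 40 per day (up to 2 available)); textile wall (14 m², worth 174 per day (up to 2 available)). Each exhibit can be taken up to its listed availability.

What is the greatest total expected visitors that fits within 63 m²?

1317

Taking the top-ratio exhibits first gives coin cabinet + 2×photography bay for 1294 (61 m²).
Dropping coin cabinet and photography bay frees 39 m²; slotting in kinetic sculpture + print gallery (41 m²) lifts the total to 1317 at 63 m².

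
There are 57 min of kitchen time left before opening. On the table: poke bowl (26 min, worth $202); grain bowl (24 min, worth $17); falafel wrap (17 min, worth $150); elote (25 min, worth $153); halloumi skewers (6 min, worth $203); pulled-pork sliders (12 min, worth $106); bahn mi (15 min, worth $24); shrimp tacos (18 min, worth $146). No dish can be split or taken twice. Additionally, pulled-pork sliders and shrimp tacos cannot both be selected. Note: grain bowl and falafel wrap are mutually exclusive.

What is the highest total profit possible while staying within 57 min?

558

Poke bowl + elote + halloumi skewers uses 57 of the 57 min and totals 558.
Every other selection either busts 57 min or breaks a pairing rule or fails to beat 558.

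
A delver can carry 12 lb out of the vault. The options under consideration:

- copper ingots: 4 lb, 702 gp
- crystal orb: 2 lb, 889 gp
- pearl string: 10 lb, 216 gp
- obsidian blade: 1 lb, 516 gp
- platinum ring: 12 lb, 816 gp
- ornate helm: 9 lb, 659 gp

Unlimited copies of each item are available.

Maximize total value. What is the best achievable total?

Density check — obsidian blade 516.00, crystal orb 444.50, copper ingots 175.50 are the best per lb.
Taking 12×obsidian blade: 12 lb used, 6192 in value.
Every other selection either busts 12 lb or fails to beat 6192.

6192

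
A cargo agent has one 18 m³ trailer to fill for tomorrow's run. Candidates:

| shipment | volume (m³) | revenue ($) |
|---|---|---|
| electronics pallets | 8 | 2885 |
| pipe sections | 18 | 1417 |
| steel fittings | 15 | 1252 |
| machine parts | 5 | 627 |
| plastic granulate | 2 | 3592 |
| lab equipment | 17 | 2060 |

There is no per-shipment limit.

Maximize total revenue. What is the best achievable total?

32328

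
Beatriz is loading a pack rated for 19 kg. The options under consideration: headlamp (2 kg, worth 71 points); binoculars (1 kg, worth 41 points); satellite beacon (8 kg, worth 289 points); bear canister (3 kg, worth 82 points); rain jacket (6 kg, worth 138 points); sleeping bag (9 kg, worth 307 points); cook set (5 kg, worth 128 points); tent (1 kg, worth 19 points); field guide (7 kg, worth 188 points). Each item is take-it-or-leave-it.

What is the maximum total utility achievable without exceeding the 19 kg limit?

667

Greedy by ratio would take headlamp + binoculars + satellite beacon + bear canister + cook set: 19 kg used, total 611.
The 9 kg tied up in binoculars and bear canister and cook set is better spent on sleeping bag — total rises to 667 (19 kg).
The closest alternative, binoculars + satellite beacon + sleeping bag + tent, reaches only 656.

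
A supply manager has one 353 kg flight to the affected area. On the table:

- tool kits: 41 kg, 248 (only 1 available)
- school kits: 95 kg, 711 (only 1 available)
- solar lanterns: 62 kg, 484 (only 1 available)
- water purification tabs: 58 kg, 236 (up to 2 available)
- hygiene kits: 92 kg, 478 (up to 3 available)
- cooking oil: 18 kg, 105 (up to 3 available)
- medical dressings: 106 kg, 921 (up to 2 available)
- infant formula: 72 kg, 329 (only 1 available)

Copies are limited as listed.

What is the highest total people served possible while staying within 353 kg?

2801

A density-first pass picks tool kits + solar lanterns + 2×cooking oil + 2×medical dressings — 2784 at 351 kg.
Dropping solar lanterns and 2×cooking oil frees 98 kg; slotting in school kits (95 kg) lifts the total to 2801 at 348 kg.
That's the maximum — no swap from here does better than 2801.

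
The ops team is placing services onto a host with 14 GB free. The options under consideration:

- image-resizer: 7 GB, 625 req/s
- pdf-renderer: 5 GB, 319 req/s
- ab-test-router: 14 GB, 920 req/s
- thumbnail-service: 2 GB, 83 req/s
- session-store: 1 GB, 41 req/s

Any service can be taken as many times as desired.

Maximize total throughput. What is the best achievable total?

1250

By throughput per GB: image-resizer 89.29, ab-test-router 65.71, pdf-renderer 63.80 lead.
Best packing: 2×image-resizer — 14 GB, 1250 total.
Nothing else within 14 GB beats 1250.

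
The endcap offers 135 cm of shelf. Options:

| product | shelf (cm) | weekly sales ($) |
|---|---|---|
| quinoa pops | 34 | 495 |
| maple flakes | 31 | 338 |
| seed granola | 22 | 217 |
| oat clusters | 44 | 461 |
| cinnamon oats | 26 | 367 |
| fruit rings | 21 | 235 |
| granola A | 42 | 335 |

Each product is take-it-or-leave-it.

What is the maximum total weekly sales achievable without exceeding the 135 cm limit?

1661

Ranking by ratio (weekly sales/cm): quinoa pops 14.56, cinnamon oats 14.12, fruit rings 11.19, maple flakes 10.90.
A density-first pass picks quinoa pops + maple flakes + seed granola + cinnamon oats + fruit rings — 1652 at 134 cm.
Dropping seed granola and fruit rings frees 43 cm; slotting in oat clusters (44 cm) lifts the total to 1661 at 135 cm.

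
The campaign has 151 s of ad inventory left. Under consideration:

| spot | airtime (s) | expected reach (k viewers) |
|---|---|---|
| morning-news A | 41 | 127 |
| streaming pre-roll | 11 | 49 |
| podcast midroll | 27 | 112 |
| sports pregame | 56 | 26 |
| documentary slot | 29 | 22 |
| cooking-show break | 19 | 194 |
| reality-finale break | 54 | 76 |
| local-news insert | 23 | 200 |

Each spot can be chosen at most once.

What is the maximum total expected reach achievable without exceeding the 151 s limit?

Density check — cooking-show break 10.21, local-news insert 8.70, streaming pre-roll 4.45, podcast midroll 4.15 are the best per s.
Taking morning-news A + streaming pre-roll + podcast midroll + documentary slot + cooking-show break + local-news insert: 150 s used, 704 in expected reach.
No other feasible combination exceeds 704.

704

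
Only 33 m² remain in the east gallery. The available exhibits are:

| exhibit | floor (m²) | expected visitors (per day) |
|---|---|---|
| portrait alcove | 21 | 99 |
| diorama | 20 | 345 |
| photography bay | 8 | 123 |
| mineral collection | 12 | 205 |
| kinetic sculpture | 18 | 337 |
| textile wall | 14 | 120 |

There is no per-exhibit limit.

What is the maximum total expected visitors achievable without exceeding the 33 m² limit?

Filling by ratio: mineral collection + kinetic sculpture for 542, with 3 m² left unused.
The 18 m² tied up in kinetic sculpture is better spent on diorama — total rises to 550 (32 m²).

550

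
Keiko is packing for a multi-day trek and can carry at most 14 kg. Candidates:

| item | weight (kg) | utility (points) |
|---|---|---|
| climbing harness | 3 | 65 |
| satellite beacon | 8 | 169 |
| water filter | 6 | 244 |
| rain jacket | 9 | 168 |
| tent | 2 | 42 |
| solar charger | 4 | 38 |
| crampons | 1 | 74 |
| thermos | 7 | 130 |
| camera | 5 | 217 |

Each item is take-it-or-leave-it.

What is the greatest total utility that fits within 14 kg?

Taking water filter + tent + crampons + camera: 14 kg used, 577 in utility.

577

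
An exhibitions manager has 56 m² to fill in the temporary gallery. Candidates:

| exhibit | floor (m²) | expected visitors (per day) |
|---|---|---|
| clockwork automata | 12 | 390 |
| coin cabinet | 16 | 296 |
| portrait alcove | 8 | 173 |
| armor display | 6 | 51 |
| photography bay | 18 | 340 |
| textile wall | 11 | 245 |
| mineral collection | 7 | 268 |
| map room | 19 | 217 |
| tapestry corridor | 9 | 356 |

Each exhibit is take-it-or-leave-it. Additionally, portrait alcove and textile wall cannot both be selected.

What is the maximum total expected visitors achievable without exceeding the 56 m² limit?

By expected visitors per m²: tapestry corridor 39.56, mineral collection 38.29, clockwork automata 32.50, textile wall 22.27 lead.
Taking clockwork automata + coin cabinet + textile wall + mineral collection + tapestry corridor: 55 m² used, 1555 in expected visitors.
Every other selection either busts 56 m² or breaks a pairing rule or fails to beat 1555.

1555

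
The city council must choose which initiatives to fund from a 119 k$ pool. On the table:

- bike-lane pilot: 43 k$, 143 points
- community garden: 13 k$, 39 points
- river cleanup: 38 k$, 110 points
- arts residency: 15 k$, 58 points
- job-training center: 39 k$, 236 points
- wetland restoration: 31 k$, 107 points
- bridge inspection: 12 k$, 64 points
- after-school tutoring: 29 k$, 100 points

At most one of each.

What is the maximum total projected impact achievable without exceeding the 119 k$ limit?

510

Ranking by ratio (projected impact/k$): job-training center 6.05, bridge inspection 5.33, arts residency 3.87, wetland restoration 3.45.
A density-first pass picks community garden + arts residency + job-training center + wetland restoration + bridge inspection — 504 at 110 k$.
Using the slack differently, river cleanup + job-training center + bridge inspection + after-school tutoring comes to 510 at 118 k$.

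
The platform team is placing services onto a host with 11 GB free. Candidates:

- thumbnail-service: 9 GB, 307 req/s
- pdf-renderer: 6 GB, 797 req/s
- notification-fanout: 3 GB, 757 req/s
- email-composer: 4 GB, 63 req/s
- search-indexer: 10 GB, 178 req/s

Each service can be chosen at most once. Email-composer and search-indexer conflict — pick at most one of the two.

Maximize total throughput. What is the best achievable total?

1554

Taking pdf-renderer + notification-fanout: 9 GB used, 1554 in throughput.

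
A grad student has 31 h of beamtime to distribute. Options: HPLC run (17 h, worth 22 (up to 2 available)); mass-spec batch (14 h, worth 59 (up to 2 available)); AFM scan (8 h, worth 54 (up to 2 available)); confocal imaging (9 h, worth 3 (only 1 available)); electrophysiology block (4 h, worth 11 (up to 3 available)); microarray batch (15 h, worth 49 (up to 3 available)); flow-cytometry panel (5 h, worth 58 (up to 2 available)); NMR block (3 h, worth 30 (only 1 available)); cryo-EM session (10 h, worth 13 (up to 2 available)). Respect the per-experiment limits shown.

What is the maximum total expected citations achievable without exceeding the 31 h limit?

254

By expected citations per h: flow-cytometry panel 11.60, NMR block 10.00, AFM scan 6.75 lead.
Best packing: 2×AFM scan + 2×flow-cytometry panel + NMR block — 29 h, 254 total.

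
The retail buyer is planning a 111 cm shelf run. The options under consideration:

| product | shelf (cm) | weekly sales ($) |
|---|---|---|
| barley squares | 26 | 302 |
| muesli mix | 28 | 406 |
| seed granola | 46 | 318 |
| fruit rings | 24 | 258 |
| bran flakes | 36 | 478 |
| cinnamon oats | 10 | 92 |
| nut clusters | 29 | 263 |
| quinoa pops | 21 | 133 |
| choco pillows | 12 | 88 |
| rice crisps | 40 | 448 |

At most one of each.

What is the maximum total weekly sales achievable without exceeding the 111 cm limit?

1332

The ratio heuristic lands on barley squares + muesli mix + bran flakes + cinnamon oats (1278) but leaves 11 cm idle.
Replace barley squares and cinnamon oats with rice crisps: the trade gains 54 net, giving 1332 at 104 cm.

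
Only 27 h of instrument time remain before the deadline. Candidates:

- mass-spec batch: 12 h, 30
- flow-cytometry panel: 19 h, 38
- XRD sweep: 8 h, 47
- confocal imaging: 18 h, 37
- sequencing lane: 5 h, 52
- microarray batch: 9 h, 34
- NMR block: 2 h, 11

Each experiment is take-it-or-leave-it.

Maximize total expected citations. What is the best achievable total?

144

Best packing: XRD sweep + sequencing lane + microarray batch + NMR block — 24 h, 144 total.
That's the maximum — no swap from here does better than 144.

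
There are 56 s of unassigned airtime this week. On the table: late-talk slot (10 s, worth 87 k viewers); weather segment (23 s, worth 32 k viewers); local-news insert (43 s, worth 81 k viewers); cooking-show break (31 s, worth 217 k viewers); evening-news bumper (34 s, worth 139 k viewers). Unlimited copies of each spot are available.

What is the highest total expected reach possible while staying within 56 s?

435

By expected reach per s: late-talk slot 8.70, cooking-show break 7.00, evening-news bumper 4.09, local-news insert 1.88 lead.
5×late-talk slot uses 50 of the 56 s and totals 435.
No other feasible combination exceeds 435.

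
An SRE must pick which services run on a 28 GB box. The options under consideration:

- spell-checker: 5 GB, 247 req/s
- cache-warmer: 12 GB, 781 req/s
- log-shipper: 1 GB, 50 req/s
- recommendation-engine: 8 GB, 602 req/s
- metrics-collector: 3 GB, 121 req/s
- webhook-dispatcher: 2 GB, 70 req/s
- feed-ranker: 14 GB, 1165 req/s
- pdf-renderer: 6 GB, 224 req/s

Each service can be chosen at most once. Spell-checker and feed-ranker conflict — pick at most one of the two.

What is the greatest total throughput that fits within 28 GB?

2016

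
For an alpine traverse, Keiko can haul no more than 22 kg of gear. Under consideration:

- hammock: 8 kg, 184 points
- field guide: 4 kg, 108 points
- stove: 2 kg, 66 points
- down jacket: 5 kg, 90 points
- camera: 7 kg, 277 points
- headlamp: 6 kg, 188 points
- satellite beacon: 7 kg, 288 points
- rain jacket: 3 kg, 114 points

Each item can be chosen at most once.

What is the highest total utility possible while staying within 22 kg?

819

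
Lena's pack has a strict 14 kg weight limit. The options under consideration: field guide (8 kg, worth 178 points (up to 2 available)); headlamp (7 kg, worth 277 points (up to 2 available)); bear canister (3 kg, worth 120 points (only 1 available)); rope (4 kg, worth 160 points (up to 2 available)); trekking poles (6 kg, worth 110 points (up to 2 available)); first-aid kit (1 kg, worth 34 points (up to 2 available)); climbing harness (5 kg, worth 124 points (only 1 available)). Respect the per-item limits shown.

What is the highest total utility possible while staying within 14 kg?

557

Taking the top-ratio items first gives bear canister + 2×rope + 2×first-aid kit for 508 (13 kg).
Dropping rope and 2×first-aid kit frees 6 kg; slotting in headlamp (7 kg) lifts the total to 557 at 14 kg.
Every other selection either busts 14 kg or exceeds an availability limit or fails to beat 557.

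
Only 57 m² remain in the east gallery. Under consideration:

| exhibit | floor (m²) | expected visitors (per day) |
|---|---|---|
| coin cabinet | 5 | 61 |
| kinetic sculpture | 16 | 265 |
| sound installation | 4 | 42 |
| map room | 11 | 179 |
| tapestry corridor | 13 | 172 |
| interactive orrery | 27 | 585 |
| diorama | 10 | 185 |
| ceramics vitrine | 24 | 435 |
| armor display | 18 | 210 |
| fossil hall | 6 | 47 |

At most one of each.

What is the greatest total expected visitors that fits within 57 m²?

Ranking by ratio (expected visitors/m²): interactive orrery 21.67, diorama 18.50, ceramics vitrine 18.12, kinetic sculpture 16.56.
Greedy by ratio would take kinetic sculpture + sound installation + interactive orrery + diorama: 57 m² used, total 1077.
Reworking the packing: coin cabinet + interactive orrery + ceramics vitrine uses 56 m² and improves the total to 1081.
Runner-up kinetic sculpture + sound installation + interactive orrery + diorama tops out at 1077.

1081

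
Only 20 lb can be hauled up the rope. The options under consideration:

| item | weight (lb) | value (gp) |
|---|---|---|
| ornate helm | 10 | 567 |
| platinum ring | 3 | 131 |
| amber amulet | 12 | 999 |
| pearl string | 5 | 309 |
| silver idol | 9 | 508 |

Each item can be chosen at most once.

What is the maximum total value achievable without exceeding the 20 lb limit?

1439

Platinum ring + amber amulet + pearl string uses 20 of the 20 lb and totals 1439.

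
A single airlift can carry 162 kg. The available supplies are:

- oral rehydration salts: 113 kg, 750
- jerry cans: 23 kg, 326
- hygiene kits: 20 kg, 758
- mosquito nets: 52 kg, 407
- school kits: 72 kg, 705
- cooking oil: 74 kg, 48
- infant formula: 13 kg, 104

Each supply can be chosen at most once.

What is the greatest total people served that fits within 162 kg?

1974

The ratio heuristic lands on jerry cans + hygiene kits + school kits + infant formula (1893) but leaves 34 kg idle.
Dropping jerry cans frees 23 kg; slotting in mosquito nets (52 kg) lifts the total to 1974 at 157 kg.
Nothing else within 162 kg beats 1974.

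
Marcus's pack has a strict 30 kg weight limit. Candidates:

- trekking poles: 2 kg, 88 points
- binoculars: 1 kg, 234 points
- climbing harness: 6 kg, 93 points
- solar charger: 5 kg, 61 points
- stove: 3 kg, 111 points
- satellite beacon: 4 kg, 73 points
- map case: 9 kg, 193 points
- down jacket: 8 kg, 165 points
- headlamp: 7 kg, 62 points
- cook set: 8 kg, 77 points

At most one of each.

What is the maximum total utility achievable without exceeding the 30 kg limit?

Filling by ratio: trekking poles + binoculars + stove + satellite beacon + map case + down jacket for 864, with 3 kg left unused.
Dropping satellite beacon frees 4 kg; slotting in climbing harness (6 kg) lifts the total to 884 at 29 kg.
Next best is trekking poles + binoculars + stove + satellite beacon + map case + down jacket at 864 (27 kg) — short by 20.

884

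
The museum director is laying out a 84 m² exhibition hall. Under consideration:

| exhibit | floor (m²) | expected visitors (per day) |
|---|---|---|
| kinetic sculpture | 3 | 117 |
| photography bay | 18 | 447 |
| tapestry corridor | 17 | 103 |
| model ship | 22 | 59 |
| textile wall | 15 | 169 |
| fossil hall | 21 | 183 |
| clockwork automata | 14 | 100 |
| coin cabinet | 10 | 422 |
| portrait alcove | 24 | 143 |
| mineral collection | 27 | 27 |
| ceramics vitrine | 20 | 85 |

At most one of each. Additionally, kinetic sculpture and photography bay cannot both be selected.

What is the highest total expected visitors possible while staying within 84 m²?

Best packing: photography bay + tapestry corridor + textile wall + fossil hall + coin cabinet — 81 m², 1324 total.
Nothing else feasible within 84 m² beats 1324.

1324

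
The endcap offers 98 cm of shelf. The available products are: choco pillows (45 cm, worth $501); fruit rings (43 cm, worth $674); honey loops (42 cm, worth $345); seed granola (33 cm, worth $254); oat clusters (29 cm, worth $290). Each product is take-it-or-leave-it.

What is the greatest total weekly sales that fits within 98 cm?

Choco pillows + fruit rings uses 88 of the 98 cm and totals 1175.
Runner-up fruit rings + honey loops tops out at 1019.

1175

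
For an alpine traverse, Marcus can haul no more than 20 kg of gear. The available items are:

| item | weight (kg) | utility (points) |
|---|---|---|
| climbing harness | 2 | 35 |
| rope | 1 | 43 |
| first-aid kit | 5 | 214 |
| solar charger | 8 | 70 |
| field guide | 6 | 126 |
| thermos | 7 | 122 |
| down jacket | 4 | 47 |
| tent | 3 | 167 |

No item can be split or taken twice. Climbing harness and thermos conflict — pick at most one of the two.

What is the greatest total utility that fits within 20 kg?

597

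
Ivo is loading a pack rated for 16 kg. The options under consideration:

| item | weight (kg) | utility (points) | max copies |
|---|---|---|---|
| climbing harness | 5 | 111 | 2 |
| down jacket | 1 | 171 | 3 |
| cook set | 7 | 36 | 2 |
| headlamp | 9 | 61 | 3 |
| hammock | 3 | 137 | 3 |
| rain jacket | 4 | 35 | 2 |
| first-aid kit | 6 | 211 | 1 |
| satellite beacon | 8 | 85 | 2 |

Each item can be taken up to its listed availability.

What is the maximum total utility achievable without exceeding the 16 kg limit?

By utility per kg: down jacket 171.00, hammock 45.67, first-aid kit 35.17 lead.
Greedy by ratio would take 3×down jacket + 3×hammock + rain jacket: 16 kg used, total 959.
The 7 kg tied up in hammock and rain jacket is better spent on first-aid kit — total rises to 998 (15 kg).

998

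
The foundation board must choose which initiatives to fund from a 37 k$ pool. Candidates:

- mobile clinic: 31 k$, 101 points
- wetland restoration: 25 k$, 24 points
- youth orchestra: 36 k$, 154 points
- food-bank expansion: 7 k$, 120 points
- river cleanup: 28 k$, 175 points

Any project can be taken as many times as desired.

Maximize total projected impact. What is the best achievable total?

Best packing: 5×food-bank expansion — 35 k$, 600 total.
Nothing else within 37 k$ beats 600.

600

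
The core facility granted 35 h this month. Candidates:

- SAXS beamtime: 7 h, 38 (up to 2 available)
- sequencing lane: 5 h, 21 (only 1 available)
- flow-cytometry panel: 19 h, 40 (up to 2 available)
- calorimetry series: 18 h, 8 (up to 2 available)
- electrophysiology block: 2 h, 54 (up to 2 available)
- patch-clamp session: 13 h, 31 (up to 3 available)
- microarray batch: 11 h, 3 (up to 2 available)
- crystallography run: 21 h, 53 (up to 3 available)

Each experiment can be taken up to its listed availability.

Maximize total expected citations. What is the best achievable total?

Greedy by ratio would take 2×SAXS beamtime + sequencing lane + 2×electrophysiology block + microarray batch: 34 h used, total 208.
Replace sequencing lane and microarray batch with patch-clamp session: the trade gains 7 net, giving 215 at 31 h.
Nothing else within 35 h beats 215.

215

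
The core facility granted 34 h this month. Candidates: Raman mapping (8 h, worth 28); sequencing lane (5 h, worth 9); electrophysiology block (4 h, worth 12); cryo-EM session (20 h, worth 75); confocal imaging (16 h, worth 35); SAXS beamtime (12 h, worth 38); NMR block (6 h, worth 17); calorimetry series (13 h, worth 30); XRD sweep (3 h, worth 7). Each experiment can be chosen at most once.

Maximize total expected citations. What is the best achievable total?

120

A density-first pass picks Raman mapping + electrophysiology block + cryo-EM session — 115 at 32 h.
Dropping electrophysiology block frees 4 h; slotting in NMR block (6 h) lifts the total to 120 at 34 h.
Runner-up Raman mapping + electrophysiology block + cryo-EM session tops out at 115.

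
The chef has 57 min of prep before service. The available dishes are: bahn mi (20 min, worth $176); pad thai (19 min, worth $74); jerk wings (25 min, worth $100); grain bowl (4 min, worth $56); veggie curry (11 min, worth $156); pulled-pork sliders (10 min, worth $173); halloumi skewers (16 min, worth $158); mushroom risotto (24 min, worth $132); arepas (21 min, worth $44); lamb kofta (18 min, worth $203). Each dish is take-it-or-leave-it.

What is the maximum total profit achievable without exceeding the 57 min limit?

690

Ranking by ratio (profit/min): pulled-pork sliders 17.30, veggie curry 14.18, grain bowl 14.00.
A density-first pass picks grain bowl + veggie curry + pulled-pork sliders + lamb kofta — 588 at 43 min.
Dropping grain bowl frees 4 min; slotting in halloumi skewers (16 min) lifts the total to 690 at 55 min.
Runner-up bahn mi + veggie curry + pulled-pork sliders + halloumi skewers tops out at 663.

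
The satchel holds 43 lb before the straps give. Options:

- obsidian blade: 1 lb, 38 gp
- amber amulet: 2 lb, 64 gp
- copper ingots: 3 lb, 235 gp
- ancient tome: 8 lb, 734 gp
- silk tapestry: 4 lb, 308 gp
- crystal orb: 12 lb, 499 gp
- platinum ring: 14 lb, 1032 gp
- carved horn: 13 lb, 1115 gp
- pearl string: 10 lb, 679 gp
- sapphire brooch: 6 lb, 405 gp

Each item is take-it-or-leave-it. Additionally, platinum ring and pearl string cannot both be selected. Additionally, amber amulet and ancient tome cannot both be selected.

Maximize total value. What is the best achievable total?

3462

Best packing: obsidian blade + copper ingots + ancient tome + silk tapestry + platinum ring + carved horn — 43 lb, 3462 total.
No other feasible combination exceeds 3462.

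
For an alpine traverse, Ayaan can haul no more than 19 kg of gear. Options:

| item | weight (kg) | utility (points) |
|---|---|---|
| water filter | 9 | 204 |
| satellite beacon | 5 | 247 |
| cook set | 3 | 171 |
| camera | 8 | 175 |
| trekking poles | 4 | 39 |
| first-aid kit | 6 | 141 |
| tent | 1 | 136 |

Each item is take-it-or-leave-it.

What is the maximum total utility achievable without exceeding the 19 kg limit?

758

Taking the top-ratio items first gives satellite beacon + cook set + trekking poles + first-aid kit + tent for 734 (19 kg).
Dropping trekking poles and first-aid kit frees 10 kg; slotting in water filter (9 kg) lifts the total to 758 at 18 kg.
Next best is satellite beacon + cook set + trekking poles + first-aid kit + tent at 734 (19 kg) — short by 24.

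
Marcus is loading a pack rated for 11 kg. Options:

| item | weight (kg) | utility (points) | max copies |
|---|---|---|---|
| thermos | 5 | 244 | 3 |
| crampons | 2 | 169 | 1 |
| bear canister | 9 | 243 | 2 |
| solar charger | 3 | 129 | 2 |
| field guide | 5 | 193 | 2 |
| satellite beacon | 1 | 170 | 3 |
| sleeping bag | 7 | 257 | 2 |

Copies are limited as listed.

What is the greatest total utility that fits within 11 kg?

937

Density check — satellite beacon 170.00, crampons 84.50, thermos 48.80 are the best per kg.
Taking the top-ratio items first gives thermos + crampons + 3×satellite beacon for 923 (10 kg).
The 5 kg tied up in thermos is better spent on 2×solar charger — total rises to 937 (11 kg).
Nothing else within 11 kg beats 937.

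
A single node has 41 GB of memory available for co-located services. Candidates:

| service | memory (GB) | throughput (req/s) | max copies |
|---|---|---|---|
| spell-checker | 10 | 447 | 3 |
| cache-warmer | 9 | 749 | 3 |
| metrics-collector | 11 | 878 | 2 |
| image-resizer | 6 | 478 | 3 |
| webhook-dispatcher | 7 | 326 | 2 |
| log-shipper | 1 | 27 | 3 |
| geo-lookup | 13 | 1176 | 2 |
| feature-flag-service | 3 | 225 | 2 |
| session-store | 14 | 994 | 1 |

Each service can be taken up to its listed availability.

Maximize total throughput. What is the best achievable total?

3579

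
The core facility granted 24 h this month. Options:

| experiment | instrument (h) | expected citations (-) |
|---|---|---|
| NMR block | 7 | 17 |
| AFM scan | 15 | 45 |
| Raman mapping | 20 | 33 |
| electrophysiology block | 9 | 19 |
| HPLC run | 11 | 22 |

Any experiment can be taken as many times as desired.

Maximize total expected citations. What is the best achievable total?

By expected citations per h: AFM scan 3.00, NMR block 2.43, electrophysiology block 2.11 lead.
Taking the top-ratio experiments first gives NMR block + AFM scan for 62 (22 h).
Replace NMR block with electrophysiology block: the trade gains 2 net, giving 64 at 24 h.

64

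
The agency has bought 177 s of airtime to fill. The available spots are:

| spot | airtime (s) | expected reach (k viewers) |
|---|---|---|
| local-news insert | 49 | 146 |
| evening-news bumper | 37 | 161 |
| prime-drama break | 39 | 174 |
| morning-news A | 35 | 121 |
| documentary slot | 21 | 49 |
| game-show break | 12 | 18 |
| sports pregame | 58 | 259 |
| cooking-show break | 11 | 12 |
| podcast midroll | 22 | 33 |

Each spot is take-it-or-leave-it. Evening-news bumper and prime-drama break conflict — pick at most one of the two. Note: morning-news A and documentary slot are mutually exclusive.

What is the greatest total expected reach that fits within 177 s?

633

By expected reach per s: sports pregame 4.47, prime-drama break 4.46, evening-news bumper 4.35 lead.
Taking local-news insert + evening-news bumper + documentary slot + game-show break + sports pregame: 177 s used, 633 in expected reach.
That's the maximum — no feasible swap from here does better than 633.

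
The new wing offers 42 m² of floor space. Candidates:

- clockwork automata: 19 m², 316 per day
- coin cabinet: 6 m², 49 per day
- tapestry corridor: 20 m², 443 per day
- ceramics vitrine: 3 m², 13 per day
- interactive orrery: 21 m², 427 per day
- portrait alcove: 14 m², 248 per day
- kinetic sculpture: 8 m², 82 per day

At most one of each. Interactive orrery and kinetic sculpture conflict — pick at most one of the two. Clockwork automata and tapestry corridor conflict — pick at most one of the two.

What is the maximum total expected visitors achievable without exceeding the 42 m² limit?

Best packing: tapestry corridor + interactive orrery — 41 m², 870 total.

870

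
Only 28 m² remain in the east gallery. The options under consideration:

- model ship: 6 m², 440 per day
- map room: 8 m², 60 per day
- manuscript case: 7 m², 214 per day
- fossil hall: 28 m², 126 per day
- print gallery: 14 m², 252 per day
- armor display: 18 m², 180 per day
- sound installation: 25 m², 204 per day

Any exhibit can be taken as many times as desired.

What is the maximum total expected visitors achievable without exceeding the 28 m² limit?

1760

Ranking by ratio (expected visitors/m²): model ship 73.33, manuscript case 30.57, print gallery 18.00, armor display 10.00.
Best packing: 4×model ship — 24 m², 1760 total.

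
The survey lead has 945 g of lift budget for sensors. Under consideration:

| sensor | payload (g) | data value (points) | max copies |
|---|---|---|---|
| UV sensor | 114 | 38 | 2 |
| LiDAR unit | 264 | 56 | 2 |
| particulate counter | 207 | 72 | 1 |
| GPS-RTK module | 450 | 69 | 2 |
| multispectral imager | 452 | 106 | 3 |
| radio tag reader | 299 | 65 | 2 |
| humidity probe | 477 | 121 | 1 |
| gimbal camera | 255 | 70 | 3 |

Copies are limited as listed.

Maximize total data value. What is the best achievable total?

288

Taking 2×UV sensor + particulate counter + 2×gimbal camera: 945 g used, 288 in data value.
Every other selection either busts 945 g or exceeds an availability limit or fails to beat 288.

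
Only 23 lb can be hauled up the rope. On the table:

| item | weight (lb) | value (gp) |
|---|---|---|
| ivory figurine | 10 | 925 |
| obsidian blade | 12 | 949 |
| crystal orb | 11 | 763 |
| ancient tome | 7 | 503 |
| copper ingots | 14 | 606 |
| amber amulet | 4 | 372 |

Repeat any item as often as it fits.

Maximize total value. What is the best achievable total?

2041

By value per lb: amber amulet 93.00, ivory figurine 92.50, obsidian blade 79.08 lead.
Filling by ratio: 5×amber amulet for 1860, with 3 lb left unused.
Replace 2×amber amulet with ivory figurine: the trade gains 181 net, giving 2041 at 22 lb.
That's the maximum — no swap from here does better than 2041.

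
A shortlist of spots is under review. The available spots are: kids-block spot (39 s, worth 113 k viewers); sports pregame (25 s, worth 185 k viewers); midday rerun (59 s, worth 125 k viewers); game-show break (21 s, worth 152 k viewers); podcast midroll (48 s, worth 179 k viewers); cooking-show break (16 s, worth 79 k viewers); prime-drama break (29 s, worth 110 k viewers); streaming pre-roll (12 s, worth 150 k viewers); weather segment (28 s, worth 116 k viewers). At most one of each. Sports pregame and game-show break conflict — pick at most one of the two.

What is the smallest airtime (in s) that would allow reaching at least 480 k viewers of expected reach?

77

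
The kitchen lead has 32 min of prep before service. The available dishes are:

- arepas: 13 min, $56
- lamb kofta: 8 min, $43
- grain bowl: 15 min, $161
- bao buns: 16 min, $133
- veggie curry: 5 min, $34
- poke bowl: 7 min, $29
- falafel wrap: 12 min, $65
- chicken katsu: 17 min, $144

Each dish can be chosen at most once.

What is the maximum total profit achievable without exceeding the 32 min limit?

Grain bowl + chicken katsu uses 32 of the 32 min and totals 305.

305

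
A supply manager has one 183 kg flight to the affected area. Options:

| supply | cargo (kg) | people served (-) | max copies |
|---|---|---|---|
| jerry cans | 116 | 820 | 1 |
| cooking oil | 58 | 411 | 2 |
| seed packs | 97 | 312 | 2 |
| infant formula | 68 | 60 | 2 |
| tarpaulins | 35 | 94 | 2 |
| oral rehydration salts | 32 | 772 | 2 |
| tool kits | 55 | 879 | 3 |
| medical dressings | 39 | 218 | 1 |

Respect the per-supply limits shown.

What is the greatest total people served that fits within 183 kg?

3302

The ratio ordering already packs tightly: 2×oral rehydration salts + 2×tool kits, 174 kg, 3302.
Nothing else within 183 kg beats 3302.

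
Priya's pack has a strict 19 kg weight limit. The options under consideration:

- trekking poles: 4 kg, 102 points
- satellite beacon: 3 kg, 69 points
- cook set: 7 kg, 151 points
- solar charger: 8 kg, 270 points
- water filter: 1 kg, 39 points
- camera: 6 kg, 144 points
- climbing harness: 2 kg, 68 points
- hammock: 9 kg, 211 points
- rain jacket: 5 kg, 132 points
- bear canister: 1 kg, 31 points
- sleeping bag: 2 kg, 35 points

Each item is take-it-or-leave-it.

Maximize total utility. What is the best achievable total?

579

A density-first pass picks solar charger + water filter + climbing harness + rain jacket + bear canister + sleeping bag — 575 at 19 kg.
The 7 kg tied up in rain jacket and sleeping bag is better spent on trekking poles + satellite beacon — total rises to 579 (19 kg).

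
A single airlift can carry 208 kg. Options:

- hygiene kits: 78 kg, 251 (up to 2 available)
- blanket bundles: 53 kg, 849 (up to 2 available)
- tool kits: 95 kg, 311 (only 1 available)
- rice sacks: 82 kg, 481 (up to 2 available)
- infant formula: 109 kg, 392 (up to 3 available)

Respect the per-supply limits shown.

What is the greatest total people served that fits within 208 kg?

Ranking by ratio (people served/kg): blanket bundles 16.02, rice sacks 5.87, infant formula 3.60, tool kits 3.27.
Taking 2×blanket bundles + rice sacks: 188 kg used, 2179 in people served.

2179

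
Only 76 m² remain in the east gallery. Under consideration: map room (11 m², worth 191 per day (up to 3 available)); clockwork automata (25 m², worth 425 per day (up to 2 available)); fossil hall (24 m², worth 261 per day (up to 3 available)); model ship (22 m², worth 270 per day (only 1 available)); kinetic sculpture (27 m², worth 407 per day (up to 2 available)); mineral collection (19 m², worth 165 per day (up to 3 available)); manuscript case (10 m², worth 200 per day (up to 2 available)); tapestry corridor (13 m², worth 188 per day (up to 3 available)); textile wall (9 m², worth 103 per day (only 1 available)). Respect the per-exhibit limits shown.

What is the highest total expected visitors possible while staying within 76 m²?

A density-first pass picks 3×map room + 2×manuscript case + tapestry corridor + textile wall — 1264 at 75 m².
The 24 m² tied up in map room and tapestry corridor is better spent on clockwork automata — total rises to 1310 (76 m²).

1310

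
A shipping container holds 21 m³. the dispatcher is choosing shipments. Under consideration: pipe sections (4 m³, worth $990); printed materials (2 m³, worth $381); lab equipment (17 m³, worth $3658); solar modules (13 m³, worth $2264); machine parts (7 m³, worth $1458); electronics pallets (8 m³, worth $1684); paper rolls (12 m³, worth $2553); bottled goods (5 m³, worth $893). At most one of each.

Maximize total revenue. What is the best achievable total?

4648

Pipe sections + lab equipment uses 21 of the 21 m³ and totals 4648.
The closest alternative, pipe sections + printed materials + machine parts + electronics pallets, reaches only 4513.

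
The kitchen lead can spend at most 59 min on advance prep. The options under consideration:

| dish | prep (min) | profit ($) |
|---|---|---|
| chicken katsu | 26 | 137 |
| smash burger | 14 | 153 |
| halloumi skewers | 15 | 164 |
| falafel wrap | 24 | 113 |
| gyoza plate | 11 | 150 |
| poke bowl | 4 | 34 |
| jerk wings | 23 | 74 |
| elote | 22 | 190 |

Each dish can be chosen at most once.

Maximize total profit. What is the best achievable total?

Greedy by ratio would take smash burger + halloumi skewers + gyoza plate + poke bowl: 44 min used, total 501.
Dropping gyoza plate frees 11 min; slotting in elote (22 min) lifts the total to 541 at 55 min.

541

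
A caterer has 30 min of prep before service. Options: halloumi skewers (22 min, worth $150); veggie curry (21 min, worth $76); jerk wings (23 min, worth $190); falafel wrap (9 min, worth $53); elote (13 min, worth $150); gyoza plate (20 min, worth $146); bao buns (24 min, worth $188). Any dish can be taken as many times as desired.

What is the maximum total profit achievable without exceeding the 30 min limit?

300

Best packing: 2×elote — 26 min, 300 total.
Every other selection either busts 30 min or fails to beat 300.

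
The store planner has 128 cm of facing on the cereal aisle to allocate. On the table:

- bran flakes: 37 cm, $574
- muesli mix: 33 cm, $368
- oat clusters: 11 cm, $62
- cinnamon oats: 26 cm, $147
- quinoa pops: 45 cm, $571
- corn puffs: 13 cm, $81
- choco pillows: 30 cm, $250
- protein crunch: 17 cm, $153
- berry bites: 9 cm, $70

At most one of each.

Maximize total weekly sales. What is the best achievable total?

1594

Taking the top-ratio products first gives bran flakes + muesli mix + quinoa pops + berry bites for 1583 (124 cm).
Replace berry bites with corn puffs: the trade gains 11 net, giving 1594 at 128 cm.
Runner-up bran flakes + muesli mix + quinoa pops + berry bites tops out at 1583.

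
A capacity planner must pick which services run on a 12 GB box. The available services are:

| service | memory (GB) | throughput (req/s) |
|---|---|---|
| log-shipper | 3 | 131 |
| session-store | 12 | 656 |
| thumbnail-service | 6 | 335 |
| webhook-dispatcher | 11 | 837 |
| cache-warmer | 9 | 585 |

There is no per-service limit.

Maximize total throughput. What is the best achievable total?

By throughput per GB: webhook-dispatcher 76.09, cache-warmer 65.00, thumbnail-service 55.83, session-store 54.67 lead.
The ratio ordering already packs tightly: webhook-dispatcher, 11 GB, 837.
Nothing else within 12 GB beats 837.

837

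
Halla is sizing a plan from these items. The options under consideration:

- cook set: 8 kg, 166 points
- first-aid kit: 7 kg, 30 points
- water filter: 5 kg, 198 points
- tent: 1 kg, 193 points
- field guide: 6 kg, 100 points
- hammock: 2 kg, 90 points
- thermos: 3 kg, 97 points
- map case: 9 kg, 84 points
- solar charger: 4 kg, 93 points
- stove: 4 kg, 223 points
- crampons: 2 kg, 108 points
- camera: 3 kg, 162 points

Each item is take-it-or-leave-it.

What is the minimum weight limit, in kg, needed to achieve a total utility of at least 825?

Minimise kg subject to total utility ≥ 825.
Taking water filter + tent + hammock + stove + camera gives 866 (≥ 825) for 15 kg.
No combination under 15 kg hits 825.

15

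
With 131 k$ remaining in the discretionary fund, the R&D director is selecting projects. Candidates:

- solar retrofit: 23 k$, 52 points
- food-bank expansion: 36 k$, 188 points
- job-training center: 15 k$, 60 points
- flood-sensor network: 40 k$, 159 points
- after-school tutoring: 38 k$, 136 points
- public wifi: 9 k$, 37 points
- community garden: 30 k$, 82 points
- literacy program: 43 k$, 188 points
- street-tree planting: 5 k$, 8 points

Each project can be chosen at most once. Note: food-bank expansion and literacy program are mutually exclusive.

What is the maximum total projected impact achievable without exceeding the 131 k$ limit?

Taking food-bank expansion + job-training center + flood-sensor network + after-school tutoring: 129 k$ used, 543 in projected impact.
Runner-up food-bank expansion + flood-sensor network + after-school tutoring + public wifi + street-tree planting tops out at 528.

543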